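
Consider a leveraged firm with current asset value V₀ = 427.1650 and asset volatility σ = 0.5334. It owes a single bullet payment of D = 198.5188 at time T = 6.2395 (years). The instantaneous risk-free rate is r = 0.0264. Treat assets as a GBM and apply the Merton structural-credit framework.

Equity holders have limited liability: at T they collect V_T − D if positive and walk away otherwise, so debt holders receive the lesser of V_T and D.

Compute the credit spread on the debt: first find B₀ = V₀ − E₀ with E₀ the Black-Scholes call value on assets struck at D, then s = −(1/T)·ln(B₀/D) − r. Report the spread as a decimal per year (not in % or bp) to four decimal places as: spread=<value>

d₁ = [ln(V₀/D) + (r + σ²/2)T] / (σ√T)
   = [ln(427.1650/198.5188) + (0.0264 + 0.5·0.5334²)·6.2395] / (0.5334·√6.2395)
   = [0.766287 + 1.052340] / 1.332379 = 1.364947
d₂ = d₁ − σ√T = 1.364947 − 1.332379 = 0.032567
N(d₁) = 0.913865,  N(d₂) = 0.512990,  e^(−rT) = 0.848129
E₀ = V₀·N(d₁) − D·e^(−rT)·N(d₂)
   = 427.1650·0.913865 − 198.5188·0.848129·0.512990 = 303.999281
B₀ = V₀ − E₀ = 427.1650 − 303.999281 = 123.165719
spread = −(1/T)·ln(B₀/D) − r = −(1/6.2395)·ln(123.165719/198.5188) − 0.0264 = 0.05010502

spread=0.0501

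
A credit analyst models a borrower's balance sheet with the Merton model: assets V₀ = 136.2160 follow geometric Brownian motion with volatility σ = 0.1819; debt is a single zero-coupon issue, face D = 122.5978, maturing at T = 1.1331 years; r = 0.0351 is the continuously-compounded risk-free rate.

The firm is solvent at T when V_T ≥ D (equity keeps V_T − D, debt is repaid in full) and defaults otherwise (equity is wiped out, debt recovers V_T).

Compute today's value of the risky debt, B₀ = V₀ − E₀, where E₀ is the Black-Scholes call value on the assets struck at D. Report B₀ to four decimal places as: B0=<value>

B0=114.6055

d₁ = [ln(V₀/D) + (r + σ²/2)T] / (σ√T)
   = [ln(136.2160/122.5978) + (0.0351 + 0.5·0.1819²)·1.1331] / (0.1819·√1.1331)
   = [0.105333 + 0.058518] / 0.193627 = 0.846215
d₂ = d₁ − σ√T = 0.846215 − 0.193627 = 0.652587
N(d₁) = 0.801284,  N(d₂) = 0.742989,  e^(−rT) = 0.961009
E₀ = V₀·N(d₁) − D·e^(−rT)·N(d₂)
   = 136.2160·0.801284 − 122.5978·0.961009·0.742989 = 21.610511
B₀ = V₀ − E₀ = 136.2160 − 21.610511 = 114.605489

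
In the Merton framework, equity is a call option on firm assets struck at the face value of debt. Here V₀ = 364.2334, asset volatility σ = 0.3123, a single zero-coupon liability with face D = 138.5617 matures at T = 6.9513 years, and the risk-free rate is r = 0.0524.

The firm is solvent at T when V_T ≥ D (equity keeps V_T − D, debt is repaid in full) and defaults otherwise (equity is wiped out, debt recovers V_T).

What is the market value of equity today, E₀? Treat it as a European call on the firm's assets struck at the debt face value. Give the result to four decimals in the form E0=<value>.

d₁ = [ln(V₀/D) + (r + σ²/2)T] / (σ√T)
   = [ln(364.2334/138.5617) + (0.0524 + 0.5·0.3123²)·6.9513] / (0.3123·√6.9513)
   = [0.966479 + 0.703233] / 0.823389 = 2.027853
d₂ = d₁ − σ√T = 2.027853 − 0.823389 = 1.204464
N(d₁) = 0.978712,  N(d₂) = 0.885795,  e^(−rT) = 0.694719
E₀ = V₀·N(d₁) − D·e^(−rT)·N(d₂)
   = 364.2334·0.978712 − 138.5617·0.694719·0.885795 = 271.211864

E0=271.2119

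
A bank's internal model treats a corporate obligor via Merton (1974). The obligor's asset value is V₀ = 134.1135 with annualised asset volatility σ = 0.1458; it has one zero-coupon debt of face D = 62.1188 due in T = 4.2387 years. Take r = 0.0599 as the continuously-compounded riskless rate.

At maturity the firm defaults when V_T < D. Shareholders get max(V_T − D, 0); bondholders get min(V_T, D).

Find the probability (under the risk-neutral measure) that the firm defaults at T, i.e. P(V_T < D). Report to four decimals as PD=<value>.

PD=0.0006

d₁ = [ln(V₀/D) + (r + σ²/2)T] / (σ√T)
   = [ln(134.1135/62.1188) + (0.0599 + 0.5·0.1458²)·4.2387] / (0.1458·√4.2387)
   = [0.769638 + 0.298951] / 0.300175 = 3.559890
d₂ = d₁ − σ√T = 3.559890 − 0.300175 = 3.259715
risk-neutral PD = N(−d₂) = N(-3.259715) = 0.000558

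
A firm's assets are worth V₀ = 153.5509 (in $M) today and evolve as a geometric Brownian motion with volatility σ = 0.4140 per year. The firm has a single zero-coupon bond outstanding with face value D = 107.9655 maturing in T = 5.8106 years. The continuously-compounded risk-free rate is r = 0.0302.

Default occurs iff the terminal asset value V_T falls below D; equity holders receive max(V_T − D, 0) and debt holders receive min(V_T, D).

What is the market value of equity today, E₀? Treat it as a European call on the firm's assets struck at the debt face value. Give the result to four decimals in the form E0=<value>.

d₁ = [ln(V₀/D) + (r + σ²/2)T] / (σ√T)
   = [ln(153.5509/107.9655) + (0.0302 + 0.5·0.4140²)·5.8106] / (0.4140·√5.8106)
   = [0.352220 + 0.673437] / 0.997955 = 1.027759
d₂ = d₁ − σ√T = 1.027759 − 0.997955 = 0.029805
N(d₁) = 0.847968,  N(d₂) = 0.511889,  e^(−rT) = 0.839054
E₀ = V₀·N(d₁) − D·e^(−rT)·N(d₂)
   = 153.5509·0.847968 − 107.9655·0.839054·0.511889 = 83.834904

E0=83.8349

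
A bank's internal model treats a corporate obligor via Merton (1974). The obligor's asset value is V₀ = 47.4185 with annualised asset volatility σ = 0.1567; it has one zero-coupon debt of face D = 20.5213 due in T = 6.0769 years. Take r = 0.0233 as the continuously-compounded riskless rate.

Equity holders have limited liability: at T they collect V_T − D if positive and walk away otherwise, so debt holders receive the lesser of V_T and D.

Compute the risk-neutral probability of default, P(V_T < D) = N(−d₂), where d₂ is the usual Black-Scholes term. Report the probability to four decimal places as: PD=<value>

PD=0.0096

d₁ = [ln(V₀/D) + (r + σ²/2)T] / (σ√T)
   = [ln(47.4185/20.5213) + (0.0233 + 0.5·0.1567²)·6.0769] / (0.1567·√6.0769)
   = [0.837549 + 0.216201] / 0.386287 = 2.727893
d₂ = d₁ − σ√T = 2.727893 − 0.386287 = 2.341606
risk-neutral PD = N(−d₂) = N(-2.341606) = 0.009600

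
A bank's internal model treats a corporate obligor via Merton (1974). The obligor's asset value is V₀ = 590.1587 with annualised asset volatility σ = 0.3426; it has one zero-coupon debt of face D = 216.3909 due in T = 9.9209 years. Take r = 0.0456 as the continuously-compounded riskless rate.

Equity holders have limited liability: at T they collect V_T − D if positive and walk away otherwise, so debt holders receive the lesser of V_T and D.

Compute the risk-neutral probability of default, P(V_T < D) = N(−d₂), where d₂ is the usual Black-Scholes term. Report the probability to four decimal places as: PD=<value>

d₁ = [ln(V₀/D) + (r + σ²/2)T] / (σ√T)
   = [ln(590.1587/216.3909) + (0.0456 + 0.5·0.3426²)·9.9209] / (0.3426·√9.9209)
   = [1.003305 + 1.034625] / 1.079103 = 1.888540
d₂ = d₁ − σ√T = 1.888540 − 1.079103 = 0.809437
risk-neutral PD = N(−d₂) = N(-0.809437) = 0.209132

PD=0.2091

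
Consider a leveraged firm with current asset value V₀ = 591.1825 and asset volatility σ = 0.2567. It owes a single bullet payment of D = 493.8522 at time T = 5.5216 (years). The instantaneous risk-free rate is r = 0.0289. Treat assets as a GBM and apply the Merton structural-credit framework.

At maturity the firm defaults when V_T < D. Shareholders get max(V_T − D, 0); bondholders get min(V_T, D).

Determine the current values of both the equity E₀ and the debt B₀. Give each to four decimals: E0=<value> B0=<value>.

d₁ = [ln(V₀/D) + (r + σ²/2)T] / (σ√T)
   = [ln(591.1825/493.8522) + (0.0289 + 0.5·0.2567²)·5.5216] / (0.2567·√5.5216)
   = [0.179888 + 0.341497] / 0.603196 = 0.864372
d₂ = d₁ − σ√T = 0.864372 − 0.603196 = 0.261176
N(d₁) = 0.806308,  N(d₂) = 0.603022,  e^(−rT) = 0.852507
E₀ = V₀·N(d₁) − D·e^(−rT)·N(d₂)
   = 591.1825·0.806308 − 493.8522·0.852507·0.603022 = 222.795769
B₀ = V₀ − E₀ = 591.1825 − 222.795769 = 368.386731

E0=222.7958 B0=368.3867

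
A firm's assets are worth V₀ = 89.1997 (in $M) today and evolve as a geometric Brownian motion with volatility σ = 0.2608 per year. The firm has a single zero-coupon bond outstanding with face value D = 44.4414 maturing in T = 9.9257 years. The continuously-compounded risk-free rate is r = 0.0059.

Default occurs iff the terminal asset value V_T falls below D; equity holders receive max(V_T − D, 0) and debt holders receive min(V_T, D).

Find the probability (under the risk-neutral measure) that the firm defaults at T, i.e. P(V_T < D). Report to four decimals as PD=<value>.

PD=0.3056

d₁ = [ln(V₀/D) + (r + σ²/2)T] / (σ√T)
   = [ln(89.1997/44.4414) + (0.0059 + 0.5·0.2608²)·9.9257] / (0.2608·√9.9257)
   = [0.696706 + 0.396118] / 0.821652 = 1.330032
d₂ = d₁ − σ√T = 1.330032 − 0.821652 = 0.508380
risk-neutral PD = N(−d₂) = N(-0.508380) = 0.305594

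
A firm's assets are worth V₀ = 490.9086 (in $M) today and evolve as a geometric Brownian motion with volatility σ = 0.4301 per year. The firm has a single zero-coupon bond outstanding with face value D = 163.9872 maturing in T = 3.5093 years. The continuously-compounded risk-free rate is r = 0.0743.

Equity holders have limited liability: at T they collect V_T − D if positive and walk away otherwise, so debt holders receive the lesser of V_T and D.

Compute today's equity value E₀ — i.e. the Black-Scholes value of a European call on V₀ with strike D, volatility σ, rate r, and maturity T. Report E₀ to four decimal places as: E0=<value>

d₁ = [ln(V₀/D) + (r + σ²/2)T] / (σ√T)
   = [ln(490.9086/163.9872) + (0.0743 + 0.5·0.4301²)·3.5093] / (0.4301·√3.5093)
   = [1.096470 + 0.585327] / 0.805712 = 2.087342
d₂ = d₁ − σ√T = 2.087342 − 0.805712 = 1.281631
N(d₁) = 0.981571,  N(d₂) = 0.900014,  e^(−rT) = 0.770480
E₀ = V₀·N(d₁) − D·e^(−rT)·N(d₂)
   = 490.9086·0.981571 − 163.9872·0.770480·0.900014 = 368.146050

E0=368.1460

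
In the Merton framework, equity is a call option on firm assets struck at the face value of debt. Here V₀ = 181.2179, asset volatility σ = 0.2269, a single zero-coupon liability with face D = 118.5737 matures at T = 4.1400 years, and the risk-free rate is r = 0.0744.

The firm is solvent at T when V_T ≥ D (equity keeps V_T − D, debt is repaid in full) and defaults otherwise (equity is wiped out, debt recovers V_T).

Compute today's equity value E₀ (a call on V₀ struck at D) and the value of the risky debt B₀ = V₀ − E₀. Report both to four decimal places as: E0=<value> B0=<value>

d₁ = [ln(V₀/D) + (r + σ²/2)T] / (σ√T)
   = [ln(181.2179/118.5737) + (0.0744 + 0.5·0.2269²)·4.1400] / (0.2269·√4.1400)
   = [0.424165 + 0.414587] / 0.461673 = 1.816767
d₂ = d₁ − σ√T = 1.816767 − 0.461673 = 1.355094
N(d₁) = 0.965374,  N(d₂) = 0.912306,  e^(−rT) = 0.734904
E₀ = V₀·N(d₁) − D·e^(−rT)·N(d₂)
   = 181.2179·0.965374 − 118.5737·0.734904·0.912306 = 95.444404
B₀ = V₀ − E₀ = 181.2179 − 95.444404 = 85.773496

E0=95.4444 B0=85.7735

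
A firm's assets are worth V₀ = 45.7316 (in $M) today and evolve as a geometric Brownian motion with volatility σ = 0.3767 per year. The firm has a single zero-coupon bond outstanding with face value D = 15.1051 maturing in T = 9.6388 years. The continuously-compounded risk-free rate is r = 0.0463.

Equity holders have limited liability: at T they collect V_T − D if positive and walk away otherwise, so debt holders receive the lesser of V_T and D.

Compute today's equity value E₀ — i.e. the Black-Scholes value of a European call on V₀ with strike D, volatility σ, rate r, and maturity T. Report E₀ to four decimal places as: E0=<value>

E0=36.9994

d₁ = [ln(V₀/D) + (r + σ²/2)T] / (σ√T)
   = [ln(45.7316/15.1051) + (0.0463 + 0.5·0.3767²)·9.6388] / (0.3767·√9.6388)
   = [1.107757 + 1.130163] / 1.169519 = 1.913540
d₂ = d₁ − σ√T = 1.913540 − 1.169519 = 0.744021
N(d₁) = 0.972161,  N(d₂) = 0.771568,  e^(−rT) = 0.640007
E₀ = V₀·N(d₁) − D·e^(−rT)·N(d₂)
   = 45.7316·0.972161 − 15.1051·0.640007·0.771568 = 36.999423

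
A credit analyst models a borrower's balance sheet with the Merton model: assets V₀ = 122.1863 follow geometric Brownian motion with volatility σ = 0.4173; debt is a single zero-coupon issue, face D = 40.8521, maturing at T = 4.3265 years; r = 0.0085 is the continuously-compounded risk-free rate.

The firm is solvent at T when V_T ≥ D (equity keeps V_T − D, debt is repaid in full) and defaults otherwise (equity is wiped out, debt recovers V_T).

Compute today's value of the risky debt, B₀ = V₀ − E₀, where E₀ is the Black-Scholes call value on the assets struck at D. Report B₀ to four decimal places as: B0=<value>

B0=36.8333

d₁ = [ln(V₀/D) + (r + σ²/2)T] / (σ√T)
   = [ln(122.1863/40.8521) + (0.0085 + 0.5·0.4173²)·4.3265] / (0.4173·√4.3265)
   = [1.095589 + 0.413482] / 0.867994 = 1.738573
d₂ = d₁ − σ√T = 1.738573 − 0.867994 = 0.870579
N(d₁) = 0.958945,  N(d₂) = 0.808008,  e^(−rT) = 0.963893
E₀ = V₀·N(d₁) − D·e^(−rT)·N(d₂)
   = 122.1863·0.958945 − 40.8521·0.963893·0.808008 = 85.352984
B₀ = V₀ − E₀ = 122.1863 − 85.352984 = 36.833316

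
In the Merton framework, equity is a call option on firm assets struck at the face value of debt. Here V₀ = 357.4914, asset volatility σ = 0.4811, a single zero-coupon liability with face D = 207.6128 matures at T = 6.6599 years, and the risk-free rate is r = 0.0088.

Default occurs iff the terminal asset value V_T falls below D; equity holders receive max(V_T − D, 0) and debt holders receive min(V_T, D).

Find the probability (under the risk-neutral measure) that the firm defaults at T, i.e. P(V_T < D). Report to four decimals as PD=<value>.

PD=0.5540

d₁ = [ln(V₀/D) + (r + σ²/2)T] / (σ√T)
   = [ln(357.4914/207.6128) + (0.0088 + 0.5·0.4811²)·6.6599] / (0.4811·√6.6599)
   = [0.543436 + 0.829348] / 1.241564 = 1.105689
d₂ = d₁ − σ√T = 1.105689 − 1.241564 = -0.135875
risk-neutral PD = N(−d₂) = N(0.135875) = 0.554040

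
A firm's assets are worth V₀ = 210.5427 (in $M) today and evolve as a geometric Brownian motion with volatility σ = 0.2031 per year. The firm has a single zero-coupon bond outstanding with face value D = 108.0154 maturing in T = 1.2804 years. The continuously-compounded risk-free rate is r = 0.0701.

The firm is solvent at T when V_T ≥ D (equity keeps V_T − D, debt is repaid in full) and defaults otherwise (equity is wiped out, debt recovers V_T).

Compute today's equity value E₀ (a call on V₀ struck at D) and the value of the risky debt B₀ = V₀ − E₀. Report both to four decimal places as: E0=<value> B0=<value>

d₁ = [ln(V₀/D) + (r + σ²/2)T] / (σ√T)
   = [ln(210.5427/108.0154) + (0.0701 + 0.5·0.2031²)·1.2804] / (0.2031·√1.2804)
   = [0.667415 + 0.116164] / 0.229817 = 3.409572
d₂ = d₁ − σ√T = 3.409572 − 0.229817 = 3.179755
N(d₁) = 0.999675,  N(d₂) = 0.999263,  e^(−rT) = 0.914154
E₀ = V₀·N(d₁) − D·e^(−rT)·N(d₂)
   = 210.5427·0.999675 − 108.0154·0.914154·0.999263 = 111.804250
B₀ = V₀ − E₀ = 210.5427 − 111.804250 = 98.738450

E0=111.8042 B0=98.7385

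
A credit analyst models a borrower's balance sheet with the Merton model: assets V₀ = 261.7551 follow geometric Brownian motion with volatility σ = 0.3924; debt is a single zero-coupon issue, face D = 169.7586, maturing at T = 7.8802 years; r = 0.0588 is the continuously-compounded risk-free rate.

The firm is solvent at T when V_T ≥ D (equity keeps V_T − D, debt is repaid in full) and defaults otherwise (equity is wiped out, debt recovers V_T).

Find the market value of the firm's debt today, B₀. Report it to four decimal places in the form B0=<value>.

B0=87.0452

d₁ = [ln(V₀/D) + (r + σ²/2)T] / (σ√T)
   = [ln(261.7551/169.7586) + (0.0588 + 0.5·0.3924²)·7.8802] / (0.3924·√7.8802)
   = [0.433032 + 1.070044] / 1.101533 = 1.364530
d₂ = d₁ − σ√T = 1.364530 − 1.101533 = 0.262997
N(d₁) = 0.913800,  N(d₂) = 0.603724,  e^(−rT) = 0.629169
E₀ = V₀·N(d₁) − D·e^(−rT)·N(d₂)
   = 261.7551·0.913800 − 169.7586·0.629169·0.603724 = 174.709929
B₀ = V₀ − E₀ = 261.7551 − 174.709929 = 87.045171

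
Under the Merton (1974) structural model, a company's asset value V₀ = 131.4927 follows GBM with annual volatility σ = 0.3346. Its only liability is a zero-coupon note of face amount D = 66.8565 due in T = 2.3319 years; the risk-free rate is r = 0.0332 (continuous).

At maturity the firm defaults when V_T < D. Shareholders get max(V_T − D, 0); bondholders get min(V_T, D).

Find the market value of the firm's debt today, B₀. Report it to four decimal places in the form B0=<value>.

d₁ = [ln(V₀/D) + (r + σ²/2)T] / (σ√T)
   = [ln(131.4927/66.8565) + (0.0332 + 0.5·0.3346²)·2.3319] / (0.3346·√2.3319)
   = [0.676403 + 0.207956] / 0.510953 = 1.730802
d₂ = d₁ − σ√T = 1.730802 − 0.510953 = 1.219849
N(d₁) = 0.958256,  N(d₂) = 0.888739,  e^(−rT) = 0.925502
E₀ = V₀·N(d₁) − D·e^(−rT)·N(d₂)
   = 131.4927·0.958256 − 66.8565·0.925502·0.888739 = 71.012279
B₀ = V₀ − E₀ = 131.4927 − 71.012279 = 60.480421

B0=60.4804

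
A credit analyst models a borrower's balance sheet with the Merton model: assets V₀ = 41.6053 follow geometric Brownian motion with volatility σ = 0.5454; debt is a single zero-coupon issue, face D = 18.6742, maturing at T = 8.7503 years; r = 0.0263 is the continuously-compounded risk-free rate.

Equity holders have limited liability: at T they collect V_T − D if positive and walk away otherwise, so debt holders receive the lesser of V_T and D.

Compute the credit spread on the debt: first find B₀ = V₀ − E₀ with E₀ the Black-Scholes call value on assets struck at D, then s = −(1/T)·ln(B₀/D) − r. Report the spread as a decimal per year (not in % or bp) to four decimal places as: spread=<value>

d₁ = [ln(V₀/D) + (r + σ²/2)T] / (σ√T)
   = [ln(41.6053/18.6742) + (0.0263 + 0.5·0.5454²)·8.7503] / (0.5454·√8.7503)
   = [0.801085 + 1.531570] / 1.613343 = 1.445852
d₂ = d₁ − σ√T = 1.445852 − 1.613343 = -0.167491
N(d₁) = 0.925891,  N(d₂) = 0.433492,  e^(−rT) = 0.794428
E₀ = V₀·N(d₁) − D·e^(−rT)·N(d₂)
   = 41.6053·0.925891 − 18.6742·0.794428·0.433492 = 32.090970
B₀ = V₀ − E₀ = 41.6053 − 32.090970 = 9.514330
spread = −(1/T)·ln(B₀/D) − r = −(1/8.7503)·ln(9.514330/18.6742) − 0.0263 = 0.05076523

spread=0.0508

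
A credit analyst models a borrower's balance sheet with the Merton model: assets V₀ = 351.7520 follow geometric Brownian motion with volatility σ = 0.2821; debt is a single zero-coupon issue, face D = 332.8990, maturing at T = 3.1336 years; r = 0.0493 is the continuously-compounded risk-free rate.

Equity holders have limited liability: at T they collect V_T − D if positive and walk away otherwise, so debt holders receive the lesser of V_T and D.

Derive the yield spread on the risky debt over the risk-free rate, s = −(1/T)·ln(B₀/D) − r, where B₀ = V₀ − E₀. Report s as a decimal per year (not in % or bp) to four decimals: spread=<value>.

d₁ = [ln(V₀/D) + (r + σ²/2)T] / (σ√T)
   = [ln(351.7520/332.8990) + (0.0493 + 0.5·0.2821²)·3.1336] / (0.2821·√3.1336)
   = [0.055087 + 0.279173] / 0.499373 = 0.669360
d₂ = d₁ − σ√T = 0.669360 − 0.499373 = 0.169988
N(d₁) = 0.748367,  N(d₂) = 0.567490,  e^(−rT) = 0.856855
E₀ = V₀·N(d₁) − D·e^(−rT)·N(d₂)
   = 351.7520·0.748367 − 332.8990·0.856855·0.567490 = 101.365275
B₀ = V₀ − E₀ = 351.7520 − 101.365275 = 250.386725
spread = −(1/T)·ln(B₀/D) − r = −(1/3.1336)·ln(250.386725/332.8990) − 0.0493 = 0.04159626

spread=0.0416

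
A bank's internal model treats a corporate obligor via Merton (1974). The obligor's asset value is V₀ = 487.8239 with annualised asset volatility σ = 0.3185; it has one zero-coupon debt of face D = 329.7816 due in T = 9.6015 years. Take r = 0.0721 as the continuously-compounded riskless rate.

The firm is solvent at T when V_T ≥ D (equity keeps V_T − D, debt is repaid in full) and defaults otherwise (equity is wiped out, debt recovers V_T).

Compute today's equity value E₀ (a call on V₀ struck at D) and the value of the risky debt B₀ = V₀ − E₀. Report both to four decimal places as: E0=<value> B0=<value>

E0=340.6023 B0=147.2216

d₁ = [ln(V₀/D) + (r + σ²/2)T] / (σ√T)
   = [ln(487.8239/329.7816) + (0.0721 + 0.5·0.3185²)·9.6015] / (0.3185·√9.6015)
   = [0.391524 + 1.179267] / 0.986913 = 1.591620
d₂ = d₁ − σ√T = 1.591620 − 0.986913 = 0.604707
N(d₁) = 0.944265,  N(d₂) = 0.727313,  e^(−rT) = 0.500440
E₀ = V₀·N(d₁) − D·e^(−rT)·N(d₂)
   = 487.8239·0.944265 − 329.7816·0.500440·0.727313 = 340.602307
B₀ = V₀ − E₀ = 487.8239 − 340.602307 = 147.221593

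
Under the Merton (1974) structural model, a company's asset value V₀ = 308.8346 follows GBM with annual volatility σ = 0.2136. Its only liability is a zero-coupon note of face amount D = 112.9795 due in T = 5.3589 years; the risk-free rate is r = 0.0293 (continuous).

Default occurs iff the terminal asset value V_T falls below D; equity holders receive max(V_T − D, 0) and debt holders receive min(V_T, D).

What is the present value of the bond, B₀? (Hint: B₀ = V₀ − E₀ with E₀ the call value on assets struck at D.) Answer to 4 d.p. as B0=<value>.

d₁ = [ln(V₀/D) + (r + σ²/2)T] / (σ√T)
   = [ln(308.8346/112.9795) + (0.0293 + 0.5·0.2136²)·5.3589] / (0.2136·√5.3589)
   = [1.005599 + 0.279266] / 0.494469 = 2.598474
d₂ = d₁ − σ√T = 2.598474 − 0.494469 = 2.104005
N(d₁) = 0.995318,  N(d₂) = 0.982311,  e^(−rT) = 0.854691
E₀ = V₀·N(d₁) − D·e^(−rT)·N(d₂)
   = 308.8346·0.995318 − 112.9795·0.854691·0.982311 = 212.534230
B₀ = V₀ − E₀ = 308.8346 − 212.534230 = 96.300370

B0=96.3004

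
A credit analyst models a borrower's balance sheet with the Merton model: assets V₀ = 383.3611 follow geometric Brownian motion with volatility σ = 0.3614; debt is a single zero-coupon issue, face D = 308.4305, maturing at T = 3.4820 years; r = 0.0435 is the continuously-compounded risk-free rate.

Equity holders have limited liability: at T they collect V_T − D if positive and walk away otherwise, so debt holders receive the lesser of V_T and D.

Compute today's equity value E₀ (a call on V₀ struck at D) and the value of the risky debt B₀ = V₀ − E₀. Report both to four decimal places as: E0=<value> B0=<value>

d₁ = [ln(V₀/D) + (r + σ²/2)T] / (σ√T)
   = [ln(383.3611/308.4305) + (0.0435 + 0.5·0.3614²)·3.4820] / (0.3614·√3.4820)
   = [0.217481 + 0.378859] / 0.674377 = 0.884283
d₂ = d₁ − σ√T = 0.884283 − 0.674377 = 0.209906
N(d₁) = 0.811728,  N(d₂) = 0.583130,  e^(−rT) = 0.859446
E₀ = V₀·N(d₁) − D·e^(−rT)·N(d₂)
   = 383.3611·0.811728 − 308.4305·0.859446·0.583130 = 156.609374
B₀ = V₀ − E₀ = 383.3611 − 156.609374 = 226.751726

E0=156.6094 B0=226.7517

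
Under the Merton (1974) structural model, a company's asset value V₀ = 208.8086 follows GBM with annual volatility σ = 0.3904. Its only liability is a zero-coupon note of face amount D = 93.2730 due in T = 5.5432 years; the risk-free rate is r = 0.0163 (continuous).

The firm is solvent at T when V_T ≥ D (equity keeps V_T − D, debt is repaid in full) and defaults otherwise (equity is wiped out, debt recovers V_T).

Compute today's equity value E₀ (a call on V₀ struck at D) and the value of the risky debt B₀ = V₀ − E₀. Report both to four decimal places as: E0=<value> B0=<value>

d₁ = [ln(V₀/D) + (r + σ²/2)T] / (σ√T)
   = [ln(208.8086/93.2730) + (0.0163 + 0.5·0.3904²)·5.5432] / (0.3904·√5.5432)
   = [0.805887 + 0.512780] / 0.919158 = 1.434647
d₂ = d₁ − σ√T = 1.434647 − 0.919158 = 0.515489
N(d₁) = 0.924306,  N(d₂) = 0.696894,  e^(−rT) = 0.913608
E₀ = V₀·N(d₁) − D·e^(−rT)·N(d₂)
   = 208.8086·0.924306 − 93.2730·0.913608·0.696894 = 133.617273
B₀ = V₀ − E₀ = 208.8086 − 133.617273 = 75.191327

E0=133.6173 B0=75.1913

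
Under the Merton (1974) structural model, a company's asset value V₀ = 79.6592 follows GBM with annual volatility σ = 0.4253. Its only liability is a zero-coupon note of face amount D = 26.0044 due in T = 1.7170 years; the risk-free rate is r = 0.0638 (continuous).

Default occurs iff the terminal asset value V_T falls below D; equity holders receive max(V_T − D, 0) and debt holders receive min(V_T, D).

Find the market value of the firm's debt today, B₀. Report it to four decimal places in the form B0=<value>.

d₁ = [ln(V₀/D) + (r + σ²/2)T] / (σ√T)
   = [ln(79.6592/26.0044) + (0.0638 + 0.5·0.4253²)·1.7170] / (0.4253·√1.7170)
   = [1.119492 + 0.264830] / 0.557289 = 2.484028
d₂ = d₁ − σ√T = 2.484028 − 0.557289 = 1.926739
N(d₁) = 0.993505,  N(d₂) = 0.972994,  e^(−rT) = 0.896242
E₀ = V₀·N(d₁) − D·e^(−rT)·N(d₂)
   = 79.6592·0.993505 − 26.0044·0.896242·0.972994 = 56.464961
B₀ = V₀ − E₀ = 79.6592 − 56.464961 = 23.194239

B0=23.1942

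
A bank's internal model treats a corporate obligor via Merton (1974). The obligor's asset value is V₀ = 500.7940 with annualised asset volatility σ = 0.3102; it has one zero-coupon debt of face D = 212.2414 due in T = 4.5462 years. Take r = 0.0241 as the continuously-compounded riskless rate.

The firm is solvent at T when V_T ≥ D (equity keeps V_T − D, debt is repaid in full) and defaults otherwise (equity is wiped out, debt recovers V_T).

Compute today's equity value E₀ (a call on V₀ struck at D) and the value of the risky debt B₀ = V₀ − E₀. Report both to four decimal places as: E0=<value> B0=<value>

E0=316.8249 B0=183.9691

d₁ = [ln(V₀/D) + (r + σ²/2)T] / (σ√T)
   = [ln(500.7940/212.2414) + (0.0241 + 0.5·0.3102²)·4.5462] / (0.3102·√4.5462)
   = [0.858471 + 0.328290] / 0.661403 = 1.794309
d₂ = d₁ − σ√T = 1.794309 − 0.661403 = 1.132906
N(d₁) = 0.963618,  N(d₂) = 0.871373,  e^(−rT) = 0.896225
E₀ = V₀·N(d₁) − D·e^(−rT)·N(d₂)
   = 500.7940·0.963618 − 212.2414·0.896225·0.871373 = 316.824927
B₀ = V₀ − E₀ = 500.7940 − 316.824927 = 183.969073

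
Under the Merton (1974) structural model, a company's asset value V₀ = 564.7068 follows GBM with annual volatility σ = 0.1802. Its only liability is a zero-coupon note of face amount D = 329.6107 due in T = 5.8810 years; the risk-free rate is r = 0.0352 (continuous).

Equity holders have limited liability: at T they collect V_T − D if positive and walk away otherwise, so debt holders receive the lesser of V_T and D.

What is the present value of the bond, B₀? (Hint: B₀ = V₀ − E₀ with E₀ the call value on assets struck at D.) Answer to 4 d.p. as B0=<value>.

B0=264.9658

d₁ = [ln(V₀/D) + (r + σ²/2)T] / (σ√T)
   = [ln(564.7068/329.6107) + (0.0352 + 0.5·0.1802²)·5.8810] / (0.1802·√5.8810)
   = [0.538394 + 0.302495] / 0.436999 = 1.924237
d₂ = d₁ − σ√T = 1.924237 − 0.436999 = 1.487238
N(d₁) = 0.972838,  N(d₂) = 0.931524,  e^(−rT) = 0.813011
E₀ = V₀·N(d₁) − D·e^(−rT)·N(d₂)
   = 564.7068·0.972838 − 329.6107·0.813011·0.931524 = 299.740994
B₀ = V₀ − E₀ = 564.7068 − 299.740994 = 264.965806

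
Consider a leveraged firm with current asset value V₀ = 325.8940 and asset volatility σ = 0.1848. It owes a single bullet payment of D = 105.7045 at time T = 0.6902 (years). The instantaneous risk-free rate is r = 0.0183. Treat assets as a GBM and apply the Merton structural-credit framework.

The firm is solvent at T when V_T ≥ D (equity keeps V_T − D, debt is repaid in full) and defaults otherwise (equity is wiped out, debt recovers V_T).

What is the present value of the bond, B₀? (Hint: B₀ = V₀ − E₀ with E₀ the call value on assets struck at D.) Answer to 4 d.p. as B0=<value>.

d₁ = [ln(V₀/D) + (r + σ²/2)T] / (σ√T)
   = [ln(325.8940/105.7045) + (0.0183 + 0.5·0.1848²)·0.6902] / (0.1848·√0.6902)
   = [1.125925 + 0.024416] / 0.153529 = 7.492679
d₂ = d₁ − σ√T = 7.492679 − 0.153529 = 7.339150
N(d₁) = 1.000000,  N(d₂) = 1.000000,  e^(−rT) = 0.987449
E₀ = V₀·N(d₁) − D·e^(−rT)·N(d₂)
   = 325.8940·1.000000 − 105.7045·0.987449·1.000000 = 221.516221
B₀ = V₀ − E₀ = 325.8940 − 221.516221 = 104.377779

B0=104.3778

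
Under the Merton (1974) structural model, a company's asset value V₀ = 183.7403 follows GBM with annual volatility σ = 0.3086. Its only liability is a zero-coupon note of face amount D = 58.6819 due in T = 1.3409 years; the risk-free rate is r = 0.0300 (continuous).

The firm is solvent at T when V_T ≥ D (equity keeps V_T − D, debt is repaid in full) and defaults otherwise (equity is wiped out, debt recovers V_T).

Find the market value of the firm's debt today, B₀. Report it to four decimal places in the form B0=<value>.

d₁ = [ln(V₀/D) + (r + σ²/2)T] / (σ√T)
   = [ln(183.7403/58.6819) + (0.0300 + 0.5·0.3086²)·1.3409] / (0.3086·√1.3409)
   = [1.141392 + 0.104077] / 0.357350 = 3.485288
d₂ = d₁ − σ√T = 3.485288 − 0.357350 = 3.127938
N(d₁) = 0.999754,  N(d₂) = 0.999120,  e^(−rT) = 0.960571
E₀ = V₀·N(d₁) − D·e^(−rT)·N(d₂)
   = 183.7403·0.999754 − 58.6819·0.960571·0.999120 = 127.376598
B₀ = V₀ − E₀ = 183.7403 − 127.376598 = 56.363702

B0=56.3637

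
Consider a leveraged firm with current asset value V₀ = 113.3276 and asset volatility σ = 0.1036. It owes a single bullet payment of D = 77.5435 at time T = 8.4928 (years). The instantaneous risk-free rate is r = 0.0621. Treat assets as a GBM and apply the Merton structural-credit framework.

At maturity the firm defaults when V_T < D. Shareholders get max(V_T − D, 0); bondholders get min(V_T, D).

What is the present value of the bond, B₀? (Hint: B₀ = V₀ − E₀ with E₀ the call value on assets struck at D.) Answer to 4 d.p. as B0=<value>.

d₁ = [ln(V₀/D) + (r + σ²/2)T] / (σ√T)
   = [ln(113.3276/77.5435) + (0.0621 + 0.5·0.1036²)·8.4928] / (0.1036·√8.4928)
   = [0.379444 + 0.572979] / 0.301915 = 3.154603
d₂ = d₁ − σ√T = 3.154603 − 0.301915 = 2.852687
N(d₁) = 0.999196,  N(d₂) = 0.997832,  e^(−rT) = 0.590136
E₀ = V₀·N(d₁) − D·e^(−rT)·N(d₂)
   = 113.3276·0.999196 − 77.5435·0.590136·0.997832 = 67.574539
B₀ = V₀ − E₀ = 113.3276 − 67.574539 = 45.753061

B0=45.7531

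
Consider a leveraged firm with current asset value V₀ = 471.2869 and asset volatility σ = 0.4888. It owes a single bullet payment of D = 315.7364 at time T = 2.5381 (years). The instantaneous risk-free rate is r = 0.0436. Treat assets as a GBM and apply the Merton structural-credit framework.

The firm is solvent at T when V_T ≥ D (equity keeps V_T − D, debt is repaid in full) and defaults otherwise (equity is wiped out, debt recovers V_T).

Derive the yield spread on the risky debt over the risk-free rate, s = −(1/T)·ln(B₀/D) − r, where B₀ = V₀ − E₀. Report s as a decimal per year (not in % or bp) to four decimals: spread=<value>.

d₁ = [ln(V₀/D) + (r + σ²/2)T] / (σ√T)
   = [ln(471.2869/315.7364) + (0.0436 + 0.5·0.4888²)·2.5381] / (0.4888·√2.5381)
   = [0.400559 + 0.413869] / 0.778728 = 1.045846
d₂ = d₁ − σ√T = 1.045846 − 0.778728 = 0.267118
N(d₁) = 0.852184,  N(d₂) = 0.605311,  e^(−rT) = 0.895242
E₀ = V₀·N(d₁) − D·e^(−rT)·N(d₂)
   = 471.2869·0.852184 − 315.7364·0.895242·0.605311 = 230.525612
B₀ = V₀ − E₀ = 471.2869 − 230.525612 = 240.761288
spread = −(1/T)·ln(B₀/D) − r = −(1/2.5381)·ln(240.761288/315.7364) − 0.0436 = 0.06321287

spread=0.0632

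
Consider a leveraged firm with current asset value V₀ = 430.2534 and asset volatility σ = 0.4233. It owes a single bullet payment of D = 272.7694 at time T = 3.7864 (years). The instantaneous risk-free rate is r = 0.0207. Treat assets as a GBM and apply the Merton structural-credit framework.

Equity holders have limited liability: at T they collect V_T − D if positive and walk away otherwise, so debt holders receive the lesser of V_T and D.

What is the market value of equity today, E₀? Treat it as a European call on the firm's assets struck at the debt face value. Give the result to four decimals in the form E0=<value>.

d₁ = [ln(V₀/D) + (r + σ²/2)T] / (σ√T)
   = [ln(430.2534/272.7694) + (0.0207 + 0.5·0.4233²)·3.7864] / (0.4233·√3.7864)
   = [0.455748 + 0.417608] / 0.823686 = 1.060301
d₂ = d₁ − σ√T = 1.060301 − 0.823686 = 0.236616
N(d₁) = 0.855496,  N(d₂) = 0.593523,  e^(−rT) = 0.924614
E₀ = V₀·N(d₁) − D·e^(−rT)·N(d₂)
   = 430.2534·0.855496 − 272.7694·0.924614·0.593523 = 218.389916

E0=218.3899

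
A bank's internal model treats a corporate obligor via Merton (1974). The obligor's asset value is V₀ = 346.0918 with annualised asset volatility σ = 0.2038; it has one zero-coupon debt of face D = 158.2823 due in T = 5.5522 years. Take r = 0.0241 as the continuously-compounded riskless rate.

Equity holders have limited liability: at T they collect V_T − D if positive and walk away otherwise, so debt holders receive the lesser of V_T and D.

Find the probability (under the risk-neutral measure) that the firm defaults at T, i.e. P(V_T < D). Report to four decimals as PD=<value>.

PD=0.0477

d₁ = [ln(V₀/D) + (r + σ²/2)T] / (σ√T)
   = [ln(346.0918/158.2823) + (0.0241 + 0.5·0.2038²)·5.5522] / (0.2038·√5.5522)
   = [0.782324 + 0.249112] / 0.480216 = 2.147857
d₂ = d₁ − σ√T = 2.147857 − 0.480216 = 1.667641
risk-neutral PD = N(−d₂) = N(-1.667641) = 0.047693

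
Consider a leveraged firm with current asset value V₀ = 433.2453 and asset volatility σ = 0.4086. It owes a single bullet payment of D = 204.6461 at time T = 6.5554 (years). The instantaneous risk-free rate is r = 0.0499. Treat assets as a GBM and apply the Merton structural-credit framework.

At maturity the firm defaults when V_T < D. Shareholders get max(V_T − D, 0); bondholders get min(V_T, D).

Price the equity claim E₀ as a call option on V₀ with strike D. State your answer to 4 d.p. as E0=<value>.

E0=304.7788

d₁ = [ln(V₀/D) + (r + σ²/2)T] / (σ√T)
   = [ln(433.2453/204.6461) + (0.0499 + 0.5·0.4086²)·6.5554] / (0.4086·√6.5554)
   = [0.750022 + 0.874339] / 1.046160 = 1.552690
d₂ = d₁ − σ√T = 1.552690 − 1.046160 = 0.506530
N(d₁) = 0.939751,  N(d₂) = 0.693758,  e^(−rT) = 0.721001
E₀ = V₀·N(d₁) − D·e^(−rT)·N(d₂)
   = 433.2453·0.939751 − 204.6461·0.721001·0.693758 = 304.778850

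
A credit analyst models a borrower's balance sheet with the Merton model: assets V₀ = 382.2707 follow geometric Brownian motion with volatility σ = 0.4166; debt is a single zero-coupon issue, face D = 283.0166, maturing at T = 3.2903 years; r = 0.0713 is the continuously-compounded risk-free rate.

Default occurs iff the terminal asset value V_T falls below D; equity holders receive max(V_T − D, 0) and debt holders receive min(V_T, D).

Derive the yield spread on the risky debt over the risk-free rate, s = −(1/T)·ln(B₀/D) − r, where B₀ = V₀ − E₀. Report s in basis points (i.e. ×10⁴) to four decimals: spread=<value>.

d₁ = [ln(V₀/D) + (r + σ²/2)T] / (σ√T)
   = [ln(382.2707/283.0166) + (0.0713 + 0.5·0.4166²)·3.2903] / (0.4166·√3.2903)
   = [0.300623 + 0.520123] / 0.755678 = 1.086106
d₂ = d₁ − σ√T = 1.086106 − 0.755678 = 0.330427
N(d₁) = 0.861284,  N(d₂) = 0.629462,  e^(−rT) = 0.790888
E₀ = V₀·N(d₁) − D·e^(−rT)·N(d₂)
   = 382.2707·0.861284 − 283.0166·0.790888·0.629462 = 188.348376
B₀ = V₀ − E₀ = 382.2707 − 188.348376 = 193.922324
spread = −(1/T)·ln(B₀/D) − r = −(1/3.2903)·ln(193.922324/283.0166) − 0.0713 = 0.04359769
in basis points: 0.04359769 × 10⁴ = 435.9769 bp

spread=435.9769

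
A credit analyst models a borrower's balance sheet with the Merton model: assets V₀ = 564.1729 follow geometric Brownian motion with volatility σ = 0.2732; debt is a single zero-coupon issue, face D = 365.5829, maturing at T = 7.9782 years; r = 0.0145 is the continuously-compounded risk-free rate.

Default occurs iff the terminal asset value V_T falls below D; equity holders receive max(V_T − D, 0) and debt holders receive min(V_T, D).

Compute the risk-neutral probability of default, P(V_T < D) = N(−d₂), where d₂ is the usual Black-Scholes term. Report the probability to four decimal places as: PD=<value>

d₁ = [ln(V₀/D) + (r + σ²/2)T] / (σ√T)
   = [ln(564.1729/365.5829) + (0.0145 + 0.5·0.2732²)·7.9782] / (0.2732·√7.9782)
   = [0.433868 + 0.413423] / 0.771673 = 1.097993
d₂ = d₁ − σ√T = 1.097993 − 0.771673 = 0.326320
risk-neutral PD = N(−d₂) = N(-0.326320) = 0.372091

PD=0.3721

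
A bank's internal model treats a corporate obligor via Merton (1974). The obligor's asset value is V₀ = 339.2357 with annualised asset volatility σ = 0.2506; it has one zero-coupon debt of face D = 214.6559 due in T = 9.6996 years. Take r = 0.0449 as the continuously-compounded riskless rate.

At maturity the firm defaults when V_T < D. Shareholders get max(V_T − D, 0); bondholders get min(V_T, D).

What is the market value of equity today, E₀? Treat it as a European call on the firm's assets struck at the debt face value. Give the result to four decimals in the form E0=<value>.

E0=210.4844

d₁ = [ln(V₀/D) + (r + σ²/2)T] / (σ√T)
   = [ln(339.2357/214.6559) + (0.0449 + 0.5·0.2506²)·9.6996] / (0.2506·√9.6996)
   = [0.457659 + 0.740081] / 0.780473 = 1.534633
d₂ = d₁ − σ√T = 1.534633 − 0.780473 = 0.754160
N(d₁) = 0.937563,  N(d₂) = 0.774623,  e^(−rT) = 0.646933
E₀ = V₀·N(d₁) − D·e^(−rT)·N(d₂)
   = 339.2357·0.937563 − 214.6559·0.646933·0.774623 = 210.484399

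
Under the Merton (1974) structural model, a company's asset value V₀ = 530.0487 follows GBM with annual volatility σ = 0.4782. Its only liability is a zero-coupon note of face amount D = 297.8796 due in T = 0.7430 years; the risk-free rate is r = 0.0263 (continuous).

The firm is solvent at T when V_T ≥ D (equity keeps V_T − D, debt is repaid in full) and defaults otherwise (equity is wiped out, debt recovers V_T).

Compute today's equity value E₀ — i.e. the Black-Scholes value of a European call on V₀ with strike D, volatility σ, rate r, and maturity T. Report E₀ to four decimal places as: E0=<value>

E0=243.2288

d₁ = [ln(V₀/D) + (r + σ²/2)T] / (σ√T)
   = [ln(530.0487/297.8796) + (0.0263 + 0.5·0.4782²)·0.7430] / (0.4782·√0.7430)
   = [0.576280 + 0.104494] / 0.412196 = 1.651576
d₂ = d₁ − σ√T = 1.651576 − 0.412196 = 1.239380
N(d₁) = 0.950689,  N(d₂) = 0.892398,  e^(−rT) = 0.980649
E₀ = V₀·N(d₁) − D·e^(−rT)·N(d₂)
   = 530.0487·0.950689 − 297.8796·0.980649·0.892398 = 243.228776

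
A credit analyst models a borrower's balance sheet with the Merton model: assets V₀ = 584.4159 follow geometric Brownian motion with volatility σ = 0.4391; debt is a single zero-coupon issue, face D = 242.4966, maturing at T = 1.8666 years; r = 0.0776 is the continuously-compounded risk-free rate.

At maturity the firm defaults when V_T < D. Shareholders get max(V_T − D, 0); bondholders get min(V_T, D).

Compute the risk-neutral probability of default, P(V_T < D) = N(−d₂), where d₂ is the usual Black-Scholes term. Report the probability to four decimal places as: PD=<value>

PD=0.0796

d₁ = [ln(V₀/D) + (r + σ²/2)T] / (σ√T)
   = [ln(584.4159/242.4966) + (0.0776 + 0.5·0.4391²)·1.8666] / (0.4391·√1.8666)
   = [0.879625 + 0.324797] / 0.599914 = 2.007657
d₂ = d₁ − σ√T = 2.007657 − 0.599914 = 1.407743
risk-neutral PD = N(−d₂) = N(-1.407743) = 0.079604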